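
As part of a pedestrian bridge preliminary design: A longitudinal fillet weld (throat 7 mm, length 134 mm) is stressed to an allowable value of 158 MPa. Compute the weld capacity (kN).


Strength = throat * length * allowable stress
= 7 * 134 * 158 N
= 148204 N
= 148.2 kN

148.2 kN


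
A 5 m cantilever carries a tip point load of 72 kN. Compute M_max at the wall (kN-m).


For a cantilever with a point load at the free end:
M_max = P * L = 72 * 5 = 360 kN-m

360 kN-m


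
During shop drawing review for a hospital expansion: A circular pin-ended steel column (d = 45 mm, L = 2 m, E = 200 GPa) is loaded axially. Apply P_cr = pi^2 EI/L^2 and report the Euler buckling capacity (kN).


I = pi * d^4 / 64 = 201288.96 mm^4
L = 2000.0 mm
P_cr = pi^2 * E * I / L^2
= 9.8696 * 200000.0 * 201288.96 / 2000.0^2
= 99332.12 N = 99.3321 kN

99.3321 kN


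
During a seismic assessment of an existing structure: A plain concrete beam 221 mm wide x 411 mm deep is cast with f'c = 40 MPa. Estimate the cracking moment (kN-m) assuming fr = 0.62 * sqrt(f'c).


fr = 0.62 * sqrt(40) = 0.62 * 6.3246 = 3.9212 MPa
I = 221 * 411^3 / 12 = 1278605279.25 mm^4
y_t = 205.5 mm
M_cr = fr * I / y_t = 3.9212 * 1278605279.25 / 205.5 N-mm
= 24.3976 kN-m

24.3976 kN-m


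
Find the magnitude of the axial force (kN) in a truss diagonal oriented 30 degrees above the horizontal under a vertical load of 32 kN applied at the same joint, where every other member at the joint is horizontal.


At the joint, only the diagonal has a vertical component, so vertical equilibrium gives:
F * sin(30) = 32
F = 32 / sin(30)
= 32 / 0.5
= 64.0 kN

64.0 kN


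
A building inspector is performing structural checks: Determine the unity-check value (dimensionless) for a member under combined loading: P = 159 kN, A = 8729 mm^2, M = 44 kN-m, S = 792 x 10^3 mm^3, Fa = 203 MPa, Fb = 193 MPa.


f_a = P / A = 159000.0 / 8729 = 18.2151 MPa
f_b = M / S = 44000000.0 / 792000.0 = 55.5556 MPa
Ratio = f_a / Fa + f_b / Fb
= 18.2151 / 203 + 55.5556 / 193
= 0.3776 (dimensionless)

0.3776 (dimensionless)


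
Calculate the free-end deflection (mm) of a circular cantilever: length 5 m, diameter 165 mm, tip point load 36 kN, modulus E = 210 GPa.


I = pi * d^4 / 64 = pi * 165^4 / 64 = 36383600.6 mm^4
L = 5000.0 mm, P = 36000.0 N, E = 210000.0 MPa
delta = P * L^3 / (3 * E * I)
= 36000.0 * 5000.0^3 / (3 * 210000.0 * 36383600.6)
= 196.3208 mm

196.3208 mm


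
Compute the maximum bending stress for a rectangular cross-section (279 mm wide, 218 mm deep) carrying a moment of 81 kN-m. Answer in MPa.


I = b * h^3 / 12 = 279 * 218^3 / 12 = 240875394.0 mm^4
y = h / 2 = 218 / 2 = 109.0 mm
M = 81 kN-m = 81000000.0 N-mm
sigma = M * y / I = 81000000.0 * 109.0 / 240875394.0
= 36.65 MPa

36.65 MPa


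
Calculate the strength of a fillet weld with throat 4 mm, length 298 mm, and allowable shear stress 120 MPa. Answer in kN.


Strength = throat * length * allowable stress
= 4 * 298 * 120 N
= 143040 N
= 143.04 kN

143.04 kN


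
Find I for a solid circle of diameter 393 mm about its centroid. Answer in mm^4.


r = d / 2 = 393 / 2 = 196.5 mm
I = pi * r^4 / 4 = pi * 196.5^4 / 4
= 1170954716.44 mm^4

1170954716.44 mm^4


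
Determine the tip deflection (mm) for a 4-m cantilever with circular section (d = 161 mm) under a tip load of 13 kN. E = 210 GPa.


I = pi * d^4 / 64 = pi * 161^4 / 64 = 32981727.78 mm^4
L = 4000.0 mm, P = 13000.0 N, E = 210000.0 MPa
delta = P * L^3 / (3 * E * I)
= 13000.0 * 4000.0^3 / (3 * 210000.0 * 32981727.78)
= 40.0414 mm

40.0414 mm


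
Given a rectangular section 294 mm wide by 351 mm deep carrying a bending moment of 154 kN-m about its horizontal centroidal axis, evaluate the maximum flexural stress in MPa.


I = b * h^3 / 12 = 294 * 351^3 / 12 = 1059466999.5 mm^4
y = h / 2 = 351 / 2 = 175.5 mm
M = 154 kN-m = 154000000.0 N-mm
sigma = M * y / I = 154000000.0 * 175.5 / 1059466999.5
= 25.51 MPa

25.51 MPa


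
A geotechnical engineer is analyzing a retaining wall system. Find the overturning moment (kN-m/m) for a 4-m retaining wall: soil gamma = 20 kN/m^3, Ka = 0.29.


Pa = 0.5 * Ka * gamma * H^2
= 0.5 * 0.29 * 20 * 4^2
= 46.4 kN/m
Arm = H / 3 = 4 / 3 = 1.3333 m
Mo = Pa * arm = Pa * H / 3 = 46.4 * 4 / 3 = 61.8667 kN-m/m

61.8667 kN-m/m


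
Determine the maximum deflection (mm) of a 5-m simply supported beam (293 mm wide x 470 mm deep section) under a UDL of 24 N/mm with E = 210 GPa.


I = 293 * 470^3 / 12 = 2535011583.33 mm^4
L = 5000.0 mm, w = 24 N/mm, E = 210000.0 MPa
delta = 5 * w * L^4 / (384 * E * I)
= 5 * 24 * 5000.0^4 / (384 * 210000.0 * 2535011583.33)
= 0.3669 mm

0.3669 mm


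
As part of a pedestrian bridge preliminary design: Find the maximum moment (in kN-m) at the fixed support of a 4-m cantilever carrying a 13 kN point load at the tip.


For a cantilever with a point load at the free end:
M_max = P * L = 13 * 4 = 52 kN-m

52 kN-m


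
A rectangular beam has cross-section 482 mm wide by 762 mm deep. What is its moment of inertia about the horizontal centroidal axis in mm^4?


I = b * h^3 / 12
= 482 * 762^3 / 12
= 482 * 442450728 / 12
= 17771770908.0 mm^4

17771770908.0 mm^4


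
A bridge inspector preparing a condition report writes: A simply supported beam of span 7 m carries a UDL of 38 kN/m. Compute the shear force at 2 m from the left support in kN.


R_A = w * L / 2 = 38 * 7 / 2 = 133.0 kN
V(x) = R_A - w * x = 133.0 - 38 * 2
= 57.0 kN

57.0 kN


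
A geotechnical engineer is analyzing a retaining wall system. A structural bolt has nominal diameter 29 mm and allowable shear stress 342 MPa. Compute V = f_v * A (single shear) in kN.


A = pi * d^2 / 4 = pi * 29^2 / 4 = 660.5199 mm^2
V = f_v * A / 1000 = 342 * 660.5199 / 1000
= 225.8978 kN

225.8978 kN


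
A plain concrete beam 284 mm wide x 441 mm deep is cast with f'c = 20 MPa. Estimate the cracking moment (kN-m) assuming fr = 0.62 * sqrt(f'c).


fr = 0.62 * sqrt(20) = 0.62 * 4.4721 = 2.7727 MPa
I = 284 * 441^3 / 12 = 2029798197.0 mm^4
y_t = 220.5 mm
M_cr = fr * I / y_t = 2.7727 * 2029798197.0 / 220.5 N-mm
= 25.5241 kN-m

25.5241 kN-m


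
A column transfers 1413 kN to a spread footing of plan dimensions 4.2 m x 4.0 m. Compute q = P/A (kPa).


A = 4.2 * 4.0 = 16.8 m^2
q = P / A = 1413 / 16.8
= 84.1071 kPa

84.1071 kPa


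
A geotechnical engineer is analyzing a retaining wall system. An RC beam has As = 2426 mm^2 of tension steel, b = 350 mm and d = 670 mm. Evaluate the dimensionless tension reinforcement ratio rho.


rho = As / (b * d)
= 2426 / (350 * 670)
= 2426 / 234500
= 0.010345 (dimensionless)

0.010345 (dimensionless)


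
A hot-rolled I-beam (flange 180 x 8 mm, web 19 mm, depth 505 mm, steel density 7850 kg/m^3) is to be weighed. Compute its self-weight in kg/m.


A_flanges = 2 * 180 * 8 = 2880 mm^2
A_web = (505 - 2 * 8) * 19 = 9291 mm^2
A_total = 2880 + 9291 = 12171 mm^2 = 0.012171 m^2
Weight = rho * A = 7850 * 0.012171 = 95.5423 kg/m

95.5423 kg/m


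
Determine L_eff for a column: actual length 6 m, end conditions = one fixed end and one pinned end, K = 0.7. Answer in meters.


L_eff = K * L
= 0.7 * 6
= 4.2 m

4.2 m


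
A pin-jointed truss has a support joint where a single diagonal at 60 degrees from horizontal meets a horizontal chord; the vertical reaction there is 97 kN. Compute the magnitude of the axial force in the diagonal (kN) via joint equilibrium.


At the joint, only the diagonal has a vertical component, so vertical equilibrium gives:
F * sin(60) = 97
F = 97 / sin(60)
= 97 / 0.866025
= 112.01 kN

112.01 kN


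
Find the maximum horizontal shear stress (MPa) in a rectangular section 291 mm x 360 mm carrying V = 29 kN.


A = b * h = 291 * 360 = 104760 mm^2
V = 29 kN = 29000.0 N
tau_max = 1.5 * V / A = 1.5 * 29000.0 / 104760
= 0.4152 MPa

0.4152 MPa


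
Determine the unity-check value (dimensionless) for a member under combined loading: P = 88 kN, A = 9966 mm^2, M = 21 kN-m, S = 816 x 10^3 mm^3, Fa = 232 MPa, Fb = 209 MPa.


f_a = P / A = 88000.0 / 9966 = 8.83 MPa
f_b = M / S = 21000000.0 / 816000.0 = 25.7353 MPa
Ratio = f_a / Fa + f_b / Fb
= 8.83 / 232 + 25.7353 / 209
= 0.1612 (dimensionless)

0.1612 (dimensionless)


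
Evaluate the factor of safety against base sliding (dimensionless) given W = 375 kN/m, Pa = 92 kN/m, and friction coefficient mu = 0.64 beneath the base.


Resisting force = mu * W = 0.64 * 375 = 240.0 kN/m
FOS = Resisting / Driving = 240.0 / 92
= 2.6087 (dimensionless)

2.6087 (dimensionless)


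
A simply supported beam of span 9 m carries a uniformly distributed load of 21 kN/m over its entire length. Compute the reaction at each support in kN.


Total load = w * L = 21 * 9 = 189 kN
By symmetry, each reaction R = total / 2 = 189 / 2 = 94.5 kN

94.5 kN


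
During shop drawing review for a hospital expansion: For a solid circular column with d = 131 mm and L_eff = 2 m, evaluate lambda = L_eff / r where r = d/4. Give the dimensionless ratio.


Radius of gyration r = d / 4 = 131 / 4 = 32.75 mm
L_eff = 2000.0 mm
Slenderness ratio = L / r = 2000.0 / 32.75 = 61.07 (dimensionless)

61.07 (dimensionless)


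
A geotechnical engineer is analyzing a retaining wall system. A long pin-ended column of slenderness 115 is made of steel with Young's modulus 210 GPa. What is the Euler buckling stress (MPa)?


sigma_cr = pi^2 * E / lambda^2
= 9.8696 * 210000.0 / 115^2
= 9.8696 * 210000.0 / 13225
= 156.7196 MPa

156.7196 MPa


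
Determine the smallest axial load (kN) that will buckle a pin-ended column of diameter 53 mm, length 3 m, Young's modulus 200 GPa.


I = pi * d^4 / 64 = 387323.08 mm^4
L = 3000.0 mm
P_cr = pi^2 * E * I / L^2
= 9.8696 * 200000.0 * 387323.08 / 3000.0^2
= 84949.46 N = 84.9495 kN

84.9495 kN


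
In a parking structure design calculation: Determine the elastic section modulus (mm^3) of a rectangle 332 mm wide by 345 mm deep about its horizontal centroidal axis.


S = b * h^2 / 6
= 332 * 345^2 / 6
= 332 * 119025 / 6
= 6586050.0 mm^3

6586050.0 mm^3


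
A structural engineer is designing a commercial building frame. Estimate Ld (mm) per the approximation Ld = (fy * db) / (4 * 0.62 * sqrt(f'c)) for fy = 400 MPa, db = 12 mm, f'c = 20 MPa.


Ld = (fy * db) / (4 * 0.62 * sqrt(f'c))
= (400 * 12) / (4 * 0.62 * sqrt(20))
= 4800 / 11.0909
= 432.79 mm

432.79 mm


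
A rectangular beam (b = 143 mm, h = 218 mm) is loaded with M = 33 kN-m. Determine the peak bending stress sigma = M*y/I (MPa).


I = b * h^3 / 12 = 143 * 218^3 / 12 = 123459431.33 mm^4
y = h / 2 = 218 / 2 = 109.0 mm
M = 33 kN-m = 33000000.0 N-mm
sigma = M * y / I = 33000000.0 * 109.0 / 123459431.33
= 29.14 MPa

29.14 MPa


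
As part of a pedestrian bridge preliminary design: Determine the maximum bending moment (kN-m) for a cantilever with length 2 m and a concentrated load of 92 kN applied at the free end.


For a cantilever with a point load at the free end:
M_max = P * L = 92 * 2 = 184 kN-m

184 kN-m


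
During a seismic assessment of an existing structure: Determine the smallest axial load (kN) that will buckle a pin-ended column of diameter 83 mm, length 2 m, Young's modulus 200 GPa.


I = pi * d^4 / 64 = 2329604.88 mm^4
L = 2000.0 mm
P_cr = pi^2 * E * I / L^2
= 9.8696 * 200000.0 * 2329604.88 / 2000.0^2
= 1149613.93 N = 1149.6139 kN

1149.6139 kN


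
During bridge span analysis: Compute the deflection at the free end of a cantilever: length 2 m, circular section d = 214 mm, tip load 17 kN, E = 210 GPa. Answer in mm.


I = pi * d^4 / 64 = pi * 214^4 / 64 = 102949677.88 mm^4
L = 2000.0 mm, P = 17000.0 N, E = 210000.0 MPa
delta = P * L^3 / (3 * E * I)
= 17000.0 * 2000.0^3 / (3 * 210000.0 * 102949677.88)
= 2.0969 mm

2.0969 mm


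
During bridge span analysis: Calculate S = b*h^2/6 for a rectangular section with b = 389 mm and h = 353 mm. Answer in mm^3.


S = b * h^2 / 6
= 389 * 353^2 / 6
= 389 * 124609 / 6
= 8078816.83 mm^3

8078816.83 mm^3


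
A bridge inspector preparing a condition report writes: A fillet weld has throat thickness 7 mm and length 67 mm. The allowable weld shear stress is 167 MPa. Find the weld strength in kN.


Strength = throat * length * allowable stress
= 7 * 67 * 167 N
= 78323 N
= 78.32 kN

78.32 kN


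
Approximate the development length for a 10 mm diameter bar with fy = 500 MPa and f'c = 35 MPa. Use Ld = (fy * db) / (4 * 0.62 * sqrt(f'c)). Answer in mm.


Ld = (fy * db) / (4 * 0.62 * sqrt(f'c))
= (500 * 10) / (4 * 0.62 * sqrt(35))
= 5000 / 14.6719
= 340.79 mm

340.79 mm


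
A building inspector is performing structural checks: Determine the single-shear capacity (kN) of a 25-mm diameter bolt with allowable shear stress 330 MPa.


A = pi * d^2 / 4 = pi * 25^2 / 4 = 490.8739 mm^2
V = f_v * A / 1000 = 330 * 490.8739 / 1000
= 161.9884 kN

161.9884 kN


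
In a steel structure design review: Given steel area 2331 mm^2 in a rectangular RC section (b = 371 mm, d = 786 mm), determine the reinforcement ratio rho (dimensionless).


rho = As / (b * d)
= 2331 / (371 * 786)
= 2331 / 291606
= 0.007994 (dimensionless)

0.007994 (dimensionless)


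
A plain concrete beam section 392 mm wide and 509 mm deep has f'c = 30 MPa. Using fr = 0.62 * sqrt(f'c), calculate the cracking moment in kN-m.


fr = 0.62 * sqrt(30) = 0.62 * 5.4772 = 3.3959 MPa
I = 392 * 509^3 / 12 = 4307826147.33 mm^4
y_t = 254.5 mm
M_cr = fr * I / y_t = 3.3959 * 4307826147.33 / 254.5 N-mm
= 57.4808 kN-m

57.4808 kN-m


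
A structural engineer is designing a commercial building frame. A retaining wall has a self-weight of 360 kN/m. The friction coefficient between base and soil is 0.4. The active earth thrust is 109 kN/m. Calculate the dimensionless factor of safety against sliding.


Resisting force = mu * W = 0.4 * 360 = 144.0 kN/m
FOS = Resisting / Driving = 144.0 / 109
= 1.3211 (dimensionless)

1.3211 (dimensionless)


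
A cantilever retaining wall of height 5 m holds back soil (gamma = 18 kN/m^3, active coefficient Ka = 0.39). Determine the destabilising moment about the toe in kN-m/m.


Pa = 0.5 * Ka * gamma * H^2
= 0.5 * 0.39 * 18 * 5^2
= 87.75 kN/m
Arm = H / 3 = 5 / 3 = 1.6667 m
Mo = Pa * arm = Pa * H / 3 = 87.75 * 5 / 3 = 146.25 kN-m/m

146.25 kN-m/m


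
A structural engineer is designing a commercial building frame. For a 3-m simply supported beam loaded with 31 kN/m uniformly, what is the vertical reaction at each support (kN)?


Total load = w * L = 31 * 3 = 93 kN
By symmetry, each reaction R = total / 2 = 93 / 2 = 46.5 kN

46.5 kN


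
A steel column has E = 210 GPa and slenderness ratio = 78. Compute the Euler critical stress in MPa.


sigma_cr = pi^2 * E / lambda^2
= 9.8696 * 210000.0 / 78^2
= 9.8696 * 210000.0 / 6084
= 340.6668 MPa

340.6668 MPa


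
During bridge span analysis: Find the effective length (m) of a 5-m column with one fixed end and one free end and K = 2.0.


L_eff = K * L
= 2.0 * 5
= 10.0 m

10.0 m


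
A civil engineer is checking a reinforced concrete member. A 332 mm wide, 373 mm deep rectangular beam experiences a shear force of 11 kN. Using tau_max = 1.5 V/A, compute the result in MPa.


A = b * h = 332 * 373 = 123836 mm^2
V = 11 kN = 11000.0 N
tau_max = 1.5 * V / A = 1.5 * 11000.0 / 123836
= 0.1332 MPa

0.1332 MPa


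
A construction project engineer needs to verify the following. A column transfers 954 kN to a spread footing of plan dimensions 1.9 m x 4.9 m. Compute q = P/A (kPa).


A = 1.9 * 4.9 = 9.31 m^2
q = P / A = 954 / 9.31
= 102.4705 kPa

102.4705 kPa


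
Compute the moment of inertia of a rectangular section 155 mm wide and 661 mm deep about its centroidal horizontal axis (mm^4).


I = b * h^3 / 12
= 155 * 661^3 / 12
= 155 * 288804781 / 12
= 3730395087.92 mm^4

3730395087.92 mm^4


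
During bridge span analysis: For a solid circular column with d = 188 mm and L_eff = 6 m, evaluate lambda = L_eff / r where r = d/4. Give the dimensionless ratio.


Radius of gyration r = d / 4 = 188 / 4 = 47.0 mm
L_eff = 6000.0 mm
Slenderness ratio = L / r = 6000.0 / 47.0 = 127.66 (dimensionless)

127.66 (dimensionless)


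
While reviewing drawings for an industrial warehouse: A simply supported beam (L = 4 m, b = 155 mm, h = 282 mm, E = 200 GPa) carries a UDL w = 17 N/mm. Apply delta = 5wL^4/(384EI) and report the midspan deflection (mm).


I = 155 * 282^3 / 12 = 289666170.0 mm^4
L = 4000.0 mm, w = 17 N/mm, E = 200000.0 MPa
delta = 5 * w * L^4 / (384 * E * I)
= 5 * 17 * 4000.0^4 / (384 * 200000.0 * 289666170.0)
= 0.9781 mm

0.9781 mm


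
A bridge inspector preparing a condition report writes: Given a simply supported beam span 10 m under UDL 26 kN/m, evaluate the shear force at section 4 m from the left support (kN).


R_A = w * L / 2 = 26 * 10 / 2 = 130.0 kN
V(x) = R_A - w * x = 130.0 - 26 * 4
= 26.0 kN

26.0 kN


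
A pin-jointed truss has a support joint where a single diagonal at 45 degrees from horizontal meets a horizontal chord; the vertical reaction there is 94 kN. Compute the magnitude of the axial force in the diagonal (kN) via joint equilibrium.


At the joint, only the diagonal has a vertical component, so vertical equilibrium gives:
F * sin(45) = 94
F = 94 / sin(45)
= 94 / 0.707107
= 132.94 kN

132.94 kN


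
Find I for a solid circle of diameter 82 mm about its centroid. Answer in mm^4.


r = d / 2 = 82 / 2 = 41.0 mm
I = pi * r^4 / 4 = pi * 41.0^4 / 4
= 2219347.5 mm^4

2219347.5 mm^4


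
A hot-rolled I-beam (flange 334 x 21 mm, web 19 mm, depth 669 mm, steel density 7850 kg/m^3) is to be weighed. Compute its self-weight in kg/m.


A_flanges = 2 * 334 * 21 = 14028 mm^2
A_web = (669 - 2 * 21) * 19 = 11913 mm^2
A_total = 14028 + 11913 = 25941 mm^2 = 0.025941 m^2
Weight = rho * A = 7850 * 0.025941 = 203.6369 kg/m

203.6369 kg/m


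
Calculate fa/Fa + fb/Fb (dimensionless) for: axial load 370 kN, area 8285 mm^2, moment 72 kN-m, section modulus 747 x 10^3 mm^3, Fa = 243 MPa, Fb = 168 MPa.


f_a = P / A = 370000.0 / 8285 = 44.659 MPa
f_b = M / S = 72000000.0 / 747000.0 = 96.3855 MPa
Ratio = f_a / Fa + f_b / Fb
= 44.659 / 243 + 96.3855 / 168
= 0.7575 (dimensionless)

0.7575 (dimensionless)


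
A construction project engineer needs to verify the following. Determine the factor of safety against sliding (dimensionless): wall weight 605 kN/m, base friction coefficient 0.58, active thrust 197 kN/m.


Resisting force = mu * W = 0.58 * 605 = 350.9 kN/m
FOS = Resisting / Driving = 350.9 / 197
= 1.7812 (dimensionless)

1.7812 (dimensionless)


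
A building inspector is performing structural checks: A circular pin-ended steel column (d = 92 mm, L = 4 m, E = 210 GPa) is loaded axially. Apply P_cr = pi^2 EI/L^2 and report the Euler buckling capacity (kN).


I = pi * d^4 / 64 = 3516585.72 mm^4
L = 4000.0 mm
P_cr = pi^2 * E * I / L^2
= 9.8696 * 210000.0 * 3516585.72 / 4000.0^2
= 455533.44 N = 455.5334 kN

455.5334 kN


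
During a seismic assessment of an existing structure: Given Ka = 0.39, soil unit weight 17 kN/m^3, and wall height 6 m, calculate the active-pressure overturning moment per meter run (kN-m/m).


Pa = 0.5 * Ka * gamma * H^2
= 0.5 * 0.39 * 17 * 6^2
= 119.34 kN/m
Arm = H / 3 = 6 / 3 = 2.0 m
Mo = Pa * arm = Pa * H / 3 = 119.34 * 6 / 3 = 238.68 kN-m/m

238.68 kN-m/m


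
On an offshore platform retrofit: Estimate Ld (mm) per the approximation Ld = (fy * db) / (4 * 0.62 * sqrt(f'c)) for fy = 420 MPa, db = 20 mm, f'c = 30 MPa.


Ld = (fy * db) / (4 * 0.62 * sqrt(f'c))
= (420 * 20) / (4 * 0.62 * sqrt(30))
= 8400 / 13.5835
= 618.4 mm

618.4 mm


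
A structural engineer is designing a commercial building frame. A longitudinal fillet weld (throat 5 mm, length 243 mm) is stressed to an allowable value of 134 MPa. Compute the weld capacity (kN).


Strength = throat * length * allowable stress
= 5 * 243 * 134 N
= 162810 N
= 162.81 kN

162.81 kN


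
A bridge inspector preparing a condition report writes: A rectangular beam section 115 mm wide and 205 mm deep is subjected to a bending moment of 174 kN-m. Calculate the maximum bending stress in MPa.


I = b * h^3 / 12 = 115 * 205^3 / 12 = 82561614.58 mm^4
y = h / 2 = 205 / 2 = 102.5 mm
M = 174 kN-m = 174000000.0 N-mm
sigma = M * y / I = 174000000.0 * 102.5 / 82561614.58
= 216.02 MPa

216.02 MPa


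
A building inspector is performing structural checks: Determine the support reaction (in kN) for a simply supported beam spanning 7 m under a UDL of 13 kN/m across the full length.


Total load = w * L = 13 * 7 = 91 kN
By symmetry, each reaction R = total / 2 = 91 / 2 = 45.5 kN

45.5 kN


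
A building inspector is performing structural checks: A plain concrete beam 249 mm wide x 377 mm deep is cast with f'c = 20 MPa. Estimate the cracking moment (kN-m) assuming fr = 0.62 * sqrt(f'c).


fr = 0.62 * sqrt(20) = 0.62 * 4.4721 = 2.7727 MPa
I = 249 * 377^3 / 12 = 1111839634.75 mm^4
y_t = 188.5 mm
M_cr = fr * I / y_t = 2.7727 * 1111839634.75 / 188.5 N-mm
= 16.3545 kN-m

16.3545 kN-m


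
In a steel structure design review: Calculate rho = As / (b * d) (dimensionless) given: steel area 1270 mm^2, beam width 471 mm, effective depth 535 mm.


rho = As / (b * d)
= 1270 / (471 * 535)
= 1270 / 251985
= 0.00504 (dimensionless)

0.00504 (dimensionless)


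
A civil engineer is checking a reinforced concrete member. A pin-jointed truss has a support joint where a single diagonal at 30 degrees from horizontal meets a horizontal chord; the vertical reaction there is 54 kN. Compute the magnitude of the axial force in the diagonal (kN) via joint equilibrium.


At the joint, only the diagonal has a vertical component, so vertical equilibrium gives:
F * sin(30) = 54
F = 54 / sin(30)
= 54 / 0.5
= 108.0 kN

108.0 kN


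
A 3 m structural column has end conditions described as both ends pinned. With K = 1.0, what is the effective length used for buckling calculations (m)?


L_eff = K * L
= 1.0 * 3
= 3.0 m

3.0 m


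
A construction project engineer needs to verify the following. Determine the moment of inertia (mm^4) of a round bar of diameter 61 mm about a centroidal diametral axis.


r = d / 2 = 61 / 2 = 30.5 mm
I = pi * r^4 / 4 = pi * 30.5^4 / 4
= 679656.13 mm^4

679656.13 mm^4


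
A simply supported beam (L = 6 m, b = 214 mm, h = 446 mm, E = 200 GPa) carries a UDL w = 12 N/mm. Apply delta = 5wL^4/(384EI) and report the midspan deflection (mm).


I = 214 * 446^3 / 12 = 1582111558.67 mm^4
L = 6000.0 mm, w = 12 N/mm, E = 200000.0 MPa
delta = 5 * w * L^4 / (384 * E * I)
= 5 * 12 * 6000.0^4 / (384 * 200000.0 * 1582111558.67)
= 0.64 mm

0.64 mm


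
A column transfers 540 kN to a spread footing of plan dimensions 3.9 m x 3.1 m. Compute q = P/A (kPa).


A = 3.9 * 3.1 = 12.09 m^2
q = P / A = 540 / 12.09
= 44.665 kPa

44.665 kPa


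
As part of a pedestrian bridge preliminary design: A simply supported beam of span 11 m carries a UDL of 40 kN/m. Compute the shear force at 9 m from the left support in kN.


R_A = w * L / 2 = 40 * 11 / 2 = 220.0 kN
V(x) = R_A - w * x = 220.0 - 40 * 9
= -140.0 kN

-140.0 kN


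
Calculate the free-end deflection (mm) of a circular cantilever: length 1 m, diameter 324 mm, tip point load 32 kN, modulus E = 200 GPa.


I = pi * d^4 / 64 = pi * 324^4 / 64 = 540941049.82 mm^4
L = 1000.0 mm, P = 32000.0 N, E = 200000.0 MPa
delta = P * L^3 / (3 * E * I)
= 32000.0 * 1000.0^3 / (3 * 200000.0 * 540941049.82)
= 0.0986 mm

0.0986 mm


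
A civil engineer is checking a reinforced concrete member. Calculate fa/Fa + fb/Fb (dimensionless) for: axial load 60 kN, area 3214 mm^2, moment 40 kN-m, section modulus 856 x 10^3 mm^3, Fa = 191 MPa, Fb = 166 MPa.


f_a = P / A = 60000.0 / 3214 = 18.6683 MPa
f_b = M / S = 40000000.0 / 856000.0 = 46.729 MPa
Ratio = f_a / Fa + f_b / Fb
= 18.6683 / 191 + 46.729 / 166
= 0.3792 (dimensionless)

0.3792 (dimensionless)


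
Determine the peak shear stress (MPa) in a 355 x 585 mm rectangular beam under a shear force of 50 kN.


A = b * h = 355 * 585 = 207675 mm^2
V = 50 kN = 50000.0 N
tau_max = 1.5 * V / A = 1.5 * 50000.0 / 207675
= 0.3611 MPa

0.3611 MPa


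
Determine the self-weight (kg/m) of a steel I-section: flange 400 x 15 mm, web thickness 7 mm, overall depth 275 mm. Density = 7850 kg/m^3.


A_flanges = 2 * 400 * 15 = 12000 mm^2
A_web = (275 - 2 * 15) * 7 = 1715 mm^2
A_total = 12000 + 1715 = 13715 mm^2 = 0.013715 m^2
Weight = rho * A = 7850 * 0.013715 = 107.6628 kg/m

107.6628 kg/m


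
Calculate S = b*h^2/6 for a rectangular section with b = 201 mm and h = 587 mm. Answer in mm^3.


S = b * h^2 / 6
= 201 * 587^2 / 6
= 201 * 344569 / 6
= 11543061.5 mm^3

11543061.5 mm^3


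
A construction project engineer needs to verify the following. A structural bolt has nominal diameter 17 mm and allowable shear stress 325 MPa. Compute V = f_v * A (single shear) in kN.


A = pi * d^2 / 4 = pi * 17^2 / 4 = 226.9801 mm^2
V = f_v * A / 1000 = 325 * 226.9801 / 1000
= 73.7685 kN

73.7685 kN


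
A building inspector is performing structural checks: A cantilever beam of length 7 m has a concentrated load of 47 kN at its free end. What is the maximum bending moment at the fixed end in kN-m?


For a cantilever with a point load at the free end:
M_max = P * L = 47 * 7 = 329 kN-m

329 kN-m


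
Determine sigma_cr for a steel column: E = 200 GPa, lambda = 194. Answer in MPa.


sigma_cr = pi^2 * E / lambda^2
= 9.8696 * 200000.0 / 194^2
= 9.8696 * 200000.0 / 37636
= 52.4477 MPa

52.4477 MPa


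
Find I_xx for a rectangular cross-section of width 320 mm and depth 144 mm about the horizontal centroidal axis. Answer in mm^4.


I = b * h^3 / 12
= 320 * 144^3 / 12
= 320 * 2985984 / 12
= 79626240.0 mm^4

79626240.0 mm^4


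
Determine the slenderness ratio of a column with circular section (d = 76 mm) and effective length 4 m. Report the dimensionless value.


Radius of gyration r = d / 4 = 76 / 4 = 19.0 mm
L_eff = 4000.0 mm
Slenderness ratio = L / r = 4000.0 / 19.0 = 210.53 (dimensionless)

210.53 (dimensionless)


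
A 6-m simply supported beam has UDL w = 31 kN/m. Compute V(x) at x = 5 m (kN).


R_A = w * L / 2 = 31 * 6 / 2 = 93.0 kN
V(x) = R_A - w * x = 93.0 - 31 * 5
= -62.0 kN

-62.0 kN


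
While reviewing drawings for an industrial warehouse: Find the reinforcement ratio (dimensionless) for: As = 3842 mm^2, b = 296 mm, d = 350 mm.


rho = As / (b * d)
= 3842 / (296 * 350)
= 3842 / 103600
= 0.037085 (dimensionless)

0.037085 (dimensionless)


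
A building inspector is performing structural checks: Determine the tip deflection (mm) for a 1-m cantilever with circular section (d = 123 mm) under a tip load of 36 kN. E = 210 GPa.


I = pi * d^4 / 64 = pi * 123^4 / 64 = 11235446.72 mm^4
L = 1000.0 mm, P = 36000.0 N, E = 210000.0 MPa
delta = P * L^3 / (3 * E * I)
= 36000.0 * 1000.0^3 / (3 * 210000.0 * 11235446.72)
= 5.0859 mm

5.0859 mm


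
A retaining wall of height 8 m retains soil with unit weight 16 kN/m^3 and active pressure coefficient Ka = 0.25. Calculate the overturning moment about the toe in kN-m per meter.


Pa = 0.5 * Ka * gamma * H^2
= 0.5 * 0.25 * 16 * 8^2
= 128.0 kN/m
Arm = H / 3 = 8 / 3 = 2.6667 m
Mo = Pa * arm = Pa * H / 3 = 128.0 * 8 / 3 = 341.3333 kN-m/m

341.3333 kN-m/m


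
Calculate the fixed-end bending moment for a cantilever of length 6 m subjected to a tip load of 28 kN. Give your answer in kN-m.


For a cantilever with a point load at the free end:
M_max = P * L = 28 * 6 = 168 kN-m

168 kN-m


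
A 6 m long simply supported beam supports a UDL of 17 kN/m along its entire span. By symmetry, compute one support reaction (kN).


Total load = w * L = 17 * 6 = 102 kN
By symmetry, each reaction R = total / 2 = 102 / 2 = 51.0 kN

51.0 kN


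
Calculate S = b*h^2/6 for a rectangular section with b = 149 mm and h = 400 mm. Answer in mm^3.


S = b * h^2 / 6
= 149 * 400^2 / 6
= 149 * 160000 / 6
= 3973333.33 mm^3

3973333.33 mm^3


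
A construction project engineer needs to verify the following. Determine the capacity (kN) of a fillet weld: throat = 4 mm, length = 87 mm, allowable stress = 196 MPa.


Strength = throat * length * allowable stress
= 4 * 87 * 196 N
= 68208 N
= 68.21 kN

68.21 kN


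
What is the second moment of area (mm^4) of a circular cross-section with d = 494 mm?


r = d / 2 = 494 / 2 = 247.0 mm
I = pi * r^4 / 4 = pi * 247.0^4 / 4
= 2923328996.8 mm^4

2923328996.8 mm^4


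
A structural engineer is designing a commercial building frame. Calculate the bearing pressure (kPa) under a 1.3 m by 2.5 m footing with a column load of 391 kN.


A = 1.3 * 2.5 = 3.25 m^2
q = P / A = 391 / 3.25
= 120.3077 kPa

120.3077 kPa


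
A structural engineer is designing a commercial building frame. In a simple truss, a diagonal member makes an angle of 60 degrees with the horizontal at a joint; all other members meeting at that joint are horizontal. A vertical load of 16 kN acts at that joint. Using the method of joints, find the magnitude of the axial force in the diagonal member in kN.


At the joint, only the diagonal has a vertical component, so vertical equilibrium gives:
F * sin(60) = 16
F = 16 / sin(60)
= 16 / 0.866025
= 18.48 kN

18.48 kN


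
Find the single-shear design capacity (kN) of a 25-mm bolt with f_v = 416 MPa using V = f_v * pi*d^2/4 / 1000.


A = pi * d^2 / 4 = pi * 25^2 / 4 = 490.8739 mm^2
V = f_v * A / 1000 = 416 * 490.8739 / 1000
= 204.2035 kN

204.2035 kN


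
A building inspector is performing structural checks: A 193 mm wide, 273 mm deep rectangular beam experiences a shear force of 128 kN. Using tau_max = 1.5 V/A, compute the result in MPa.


A = b * h = 193 * 273 = 52689 mm^2
V = 128 kN = 128000.0 N
tau_max = 1.5 * V / A = 1.5 * 128000.0 / 52689
= 3.644 MPa

3.644 MPa


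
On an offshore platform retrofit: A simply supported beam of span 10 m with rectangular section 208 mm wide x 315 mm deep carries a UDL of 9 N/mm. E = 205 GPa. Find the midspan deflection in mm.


I = 208 * 315^3 / 12 = 541768500.0 mm^4
L = 10000.0 mm, w = 9 N/mm, E = 205000.0 MPa
delta = 5 * w * L^4 / (384 * E * I)
= 5 * 9 * 10000.0^4 / (384 * 205000.0 * 541768500.0)
= 10.5515 mm

10.5515 mm


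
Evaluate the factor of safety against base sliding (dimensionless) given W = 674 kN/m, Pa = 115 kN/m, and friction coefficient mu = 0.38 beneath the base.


Resisting force = mu * W = 0.38 * 674 = 256.12 kN/m
FOS = Resisting / Driving = 256.12 / 115
= 2.2271 (dimensionless)

2.2271 (dimensionless)


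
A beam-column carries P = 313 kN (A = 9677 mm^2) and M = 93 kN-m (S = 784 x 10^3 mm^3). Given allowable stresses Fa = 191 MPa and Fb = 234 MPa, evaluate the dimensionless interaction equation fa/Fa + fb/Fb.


f_a = P / A = 313000.0 / 9677 = 32.3447 MPa
f_b = M / S = 93000000.0 / 784000.0 = 118.6224 MPa
Ratio = f_a / Fa + f_b / Fb
= 32.3447 / 191 + 118.6224 / 234
= 0.6763 (dimensionless)

0.6763 (dimensionless)


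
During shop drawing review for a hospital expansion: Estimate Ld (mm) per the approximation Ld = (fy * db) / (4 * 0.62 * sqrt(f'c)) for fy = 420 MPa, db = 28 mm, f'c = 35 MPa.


Ld = (fy * db) / (4 * 0.62 * sqrt(f'c))
= (420 * 28) / (4 * 0.62 * sqrt(35))
= 11760 / 14.6719
= 801.53 mm

801.53 mm


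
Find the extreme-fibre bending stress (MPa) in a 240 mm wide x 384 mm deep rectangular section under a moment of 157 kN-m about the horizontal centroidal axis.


I = b * h^3 / 12 = 240 * 384^3 / 12 = 1132462080.0 mm^4
y = h / 2 = 384 / 2 = 192.0 mm
M = 157 kN-m = 157000000.0 N-mm
sigma = M * y / I = 157000000.0 * 192.0 / 1132462080.0
= 26.62 MPa

26.62 MPa


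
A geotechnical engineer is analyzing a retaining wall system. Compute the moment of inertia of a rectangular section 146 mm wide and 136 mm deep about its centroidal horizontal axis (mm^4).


I = b * h^3 / 12
= 146 * 136^3 / 12
= 146 * 2515456 / 12
= 30604714.67 mm^4

30604714.67 mm^4


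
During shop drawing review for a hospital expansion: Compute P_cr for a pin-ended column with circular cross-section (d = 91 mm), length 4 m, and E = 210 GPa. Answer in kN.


I = pi * d^4 / 64 = 3366165.53 mm^4
L = 4000.0 mm
P_cr = pi^2 * E * I / L^2
= 9.8696 * 210000.0 * 3366165.53 / 4000.0^2
= 436048.23 N = 436.0482 kN

436.0482 kN


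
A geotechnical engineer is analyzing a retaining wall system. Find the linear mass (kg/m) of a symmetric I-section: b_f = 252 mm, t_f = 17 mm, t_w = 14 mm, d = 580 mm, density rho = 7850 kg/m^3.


A_flanges = 2 * 252 * 17 = 8568 mm^2
A_web = (580 - 2 * 17) * 14 = 7644 mm^2
A_total = 8568 + 7644 = 16212 mm^2 = 0.016212 m^2
Weight = rho * A = 7850 * 0.016212 = 127.2642 kg/m

127.2642 kg/m


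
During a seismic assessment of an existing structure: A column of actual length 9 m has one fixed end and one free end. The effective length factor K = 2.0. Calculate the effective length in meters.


L_eff = K * L
= 2.0 * 9
= 18.0 m

18.0 m


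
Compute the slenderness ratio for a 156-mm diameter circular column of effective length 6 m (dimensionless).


Radius of gyration r = d / 4 = 156 / 4 = 39.0 mm
L_eff = 6000.0 mm
Slenderness ratio = L / r = 6000.0 / 39.0 = 153.85 (dimensionless)

153.85 (dimensionless)


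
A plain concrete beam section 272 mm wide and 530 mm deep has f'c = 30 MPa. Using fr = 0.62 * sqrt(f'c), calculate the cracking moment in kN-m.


fr = 0.62 * sqrt(30) = 0.62 * 5.4772 = 3.3959 MPa
I = 272 * 530^3 / 12 = 3374545333.33 mm^4
y_t = 265.0 mm
M_cr = fr * I / y_t = 3.3959 * 3374545333.33 / 265.0 N-mm
= 43.2436 kN-m

43.2436 kN-m


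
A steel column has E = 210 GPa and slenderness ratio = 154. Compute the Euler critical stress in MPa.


sigma_cr = pi^2 * E / lambda^2
= 9.8696 * 210000.0 / 154^2
= 9.8696 * 210000.0 / 23716
= 87.3932 MPa

87.3932 MPa


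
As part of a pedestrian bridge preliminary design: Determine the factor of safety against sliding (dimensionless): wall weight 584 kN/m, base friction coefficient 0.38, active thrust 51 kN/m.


Resisting force = mu * W = 0.38 * 584 = 221.92 kN/m
FOS = Resisting / Driving = 221.92 / 51
= 4.3514 (dimensionless)

4.3514 (dimensionless)


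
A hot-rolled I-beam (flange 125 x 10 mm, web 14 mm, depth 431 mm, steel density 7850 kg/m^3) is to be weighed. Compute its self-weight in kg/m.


A_flanges = 2 * 125 * 10 = 2500 mm^2
A_web = (431 - 2 * 10) * 14 = 5754 mm^2
A_total = 2500 + 5754 = 8254 mm^2 = 0.008254 m^2
Weight = rho * A = 7850 * 0.008254 = 64.7939 kg/m

64.7939 kg/m


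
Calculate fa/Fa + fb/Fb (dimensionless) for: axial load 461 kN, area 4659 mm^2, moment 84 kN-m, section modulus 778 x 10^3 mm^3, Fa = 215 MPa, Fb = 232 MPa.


f_a = P / A = 461000.0 / 4659 = 98.9483 MPa
f_b = M / S = 84000000.0 / 778000.0 = 107.9692 MPa
Ratio = f_a / Fa + f_b / Fb
= 98.9483 / 215 + 107.9692 / 232
= 0.9256 (dimensionless)

0.9256 (dimensionless)


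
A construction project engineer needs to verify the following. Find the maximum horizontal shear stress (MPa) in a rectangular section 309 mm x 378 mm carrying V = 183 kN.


A = b * h = 309 * 378 = 116802 mm^2
V = 183 kN = 183000.0 N
tau_max = 1.5 * V / A = 1.5 * 183000.0 / 116802
= 2.3501 MPa

2.3501 MPa


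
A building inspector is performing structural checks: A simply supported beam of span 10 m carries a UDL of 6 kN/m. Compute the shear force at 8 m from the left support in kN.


R_A = w * L / 2 = 6 * 10 / 2 = 30.0 kN
V(x) = R_A - w * x = 30.0 - 6 * 8
= -18.0 kN

-18.0 kN


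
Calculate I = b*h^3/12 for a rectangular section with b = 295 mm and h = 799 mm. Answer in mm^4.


I = b * h^3 / 12
= 295 * 799^3 / 12
= 295 * 510082399 / 12
= 12539525642.08 mm^4

12539525642.08 mm^4


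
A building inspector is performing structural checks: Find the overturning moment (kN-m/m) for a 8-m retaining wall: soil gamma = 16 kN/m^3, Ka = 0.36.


Pa = 0.5 * Ka * gamma * H^2
= 0.5 * 0.36 * 16 * 8^2
= 184.32 kN/m
Arm = H / 3 = 8 / 3 = 2.6667 m
Mo = Pa * arm = Pa * H / 3 = 184.32 * 8 / 3 = 491.52 kN-m/m

491.52 kN-m/m


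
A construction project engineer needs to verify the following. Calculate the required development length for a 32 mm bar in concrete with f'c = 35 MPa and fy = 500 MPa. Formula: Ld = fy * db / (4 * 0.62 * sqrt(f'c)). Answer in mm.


Ld = (fy * db) / (4 * 0.62 * sqrt(f'c))
= (500 * 32) / (4 * 0.62 * sqrt(35))
= 16000 / 14.6719
= 1090.52 mm

1090.52 mm


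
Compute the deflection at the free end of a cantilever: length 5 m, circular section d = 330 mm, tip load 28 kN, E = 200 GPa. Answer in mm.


I = pi * d^4 / 64 = pi * 330^4 / 64 = 582137609.58 mm^4
L = 5000.0 mm, P = 28000.0 N, E = 200000.0 MPa
delta = P * L^3 / (3 * E * I)
= 28000.0 * 5000.0^3 / (3 * 200000.0 * 582137609.58)
= 10.0205 mm

10.0205 mm


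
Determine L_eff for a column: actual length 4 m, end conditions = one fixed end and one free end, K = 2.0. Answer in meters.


L_eff = K * L
= 2.0 * 4
= 8.0 m

8.0 m


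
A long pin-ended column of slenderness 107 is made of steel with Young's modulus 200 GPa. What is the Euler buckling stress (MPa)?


sigma_cr = pi^2 * E / lambda^2
= 9.8696 * 200000.0 / 107^2
= 9.8696 * 200000.0 / 11449
= 172.4099 MPa

172.4099 MPa


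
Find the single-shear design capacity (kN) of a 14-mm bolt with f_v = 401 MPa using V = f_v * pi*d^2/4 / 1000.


A = pi * d^2 / 4 = pi * 14^2 / 4 = 153.938 mm^2
V = f_v * A / 1000 = 401 * 153.938 / 1000
= 61.7292 kN

61.7292 kN


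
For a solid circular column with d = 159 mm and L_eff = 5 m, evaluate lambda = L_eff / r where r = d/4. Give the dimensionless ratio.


Radius of gyration r = d / 4 = 159 / 4 = 39.75 mm
L_eff = 5000.0 mm
Slenderness ratio = L / r = 5000.0 / 39.75 = 125.79 (dimensionless)

125.79 (dimensionless)


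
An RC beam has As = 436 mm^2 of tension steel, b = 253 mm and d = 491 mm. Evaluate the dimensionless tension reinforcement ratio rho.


rho = As / (b * d)
= 436 / (253 * 491)
= 436 / 124223
= 0.00351 (dimensionless)

0.00351 (dimensionless)


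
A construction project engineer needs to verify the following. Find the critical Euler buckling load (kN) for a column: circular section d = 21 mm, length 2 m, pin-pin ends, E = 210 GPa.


I = pi * d^4 / 64 = 9546.56 mm^4
L = 2000.0 mm
P_cr = pi^2 * E * I / L^2
= 9.8696 * 210000.0 * 9546.56 / 2000.0^2
= 4946.59 N = 4.9466 kN

4.9466 kN


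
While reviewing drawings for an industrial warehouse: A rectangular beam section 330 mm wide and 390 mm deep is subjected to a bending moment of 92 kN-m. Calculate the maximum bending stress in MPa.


I = b * h^3 / 12 = 330 * 390^3 / 12 = 1631272500.0 mm^4
y = h / 2 = 390 / 2 = 195.0 mm
M = 92 kN-m = 92000000.0 N-mm
sigma = M * y / I = 92000000.0 * 195.0 / 1631272500.0
= 11.0 MPa

11.0 MPa


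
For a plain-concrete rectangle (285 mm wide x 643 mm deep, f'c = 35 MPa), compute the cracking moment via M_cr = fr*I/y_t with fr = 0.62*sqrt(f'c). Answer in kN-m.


fr = 0.62 * sqrt(35) = 0.62 * 5.9161 = 3.668 MPa
I = 285 * 643^3 / 12 = 6313883041.25 mm^4
y_t = 321.5 mm
M_cr = fr * I / y_t = 3.668 * 6313883041.25 / 321.5 N-mm
= 72.0346 kN-m

72.0346 kN-m


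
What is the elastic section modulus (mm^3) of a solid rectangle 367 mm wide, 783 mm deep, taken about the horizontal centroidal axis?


S = b * h^2 / 6
= 367 * 783^2 / 6
= 367 * 613089 / 6
= 37500610.5 mm^3

37500610.5 mm^3


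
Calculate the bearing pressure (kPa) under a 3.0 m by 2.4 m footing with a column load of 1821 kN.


A = 3.0 * 2.4 = 7.2 m^2
q = P / A = 1821 / 7.2
= 252.9167 kPa

252.9167 kPa


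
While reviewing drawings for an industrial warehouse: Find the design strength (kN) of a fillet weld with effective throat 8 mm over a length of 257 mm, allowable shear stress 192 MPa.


Strength = throat * length * allowable stress
= 8 * 257 * 192 N
= 394752 N
= 394.75 kN

394.75 kN


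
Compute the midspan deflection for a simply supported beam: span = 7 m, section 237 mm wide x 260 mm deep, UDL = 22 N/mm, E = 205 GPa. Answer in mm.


I = 237 * 260^3 / 12 = 347126000.0 mm^4
L = 7000.0 mm, w = 22 N/mm, E = 205000.0 MPa
delta = 5 * w * L^4 / (384 * E * I)
= 5 * 22 * 7000.0^4 / (384 * 205000.0 * 347126000.0)
= 9.6652 mm

9.6652 mm
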